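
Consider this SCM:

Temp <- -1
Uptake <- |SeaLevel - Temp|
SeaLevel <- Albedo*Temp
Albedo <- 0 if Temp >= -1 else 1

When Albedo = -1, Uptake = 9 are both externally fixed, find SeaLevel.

The joint intervention fixes Albedo = -1, Uptake = 9, removing each variable's own equation.
SeaLevel = Albedo*Temp  [with Albedo=-1, Temp=-1]  = 1

1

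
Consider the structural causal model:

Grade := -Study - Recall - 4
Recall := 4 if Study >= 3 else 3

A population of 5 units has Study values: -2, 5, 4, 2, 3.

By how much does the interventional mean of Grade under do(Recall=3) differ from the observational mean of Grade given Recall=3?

-2.4

The intervention sets Recall=3 in all 5 units regardless of Study. Recomputing Grade per unit gives -5, -12, -11, -9, -10; average -9.4.
Conditioning on Recall=3 selects the 2 unit(s) with Study ∈ {-2, 2}. Their Grade values: -5, -9. Mean = -7.
Difference = -9.4 − (-7) = -2.4.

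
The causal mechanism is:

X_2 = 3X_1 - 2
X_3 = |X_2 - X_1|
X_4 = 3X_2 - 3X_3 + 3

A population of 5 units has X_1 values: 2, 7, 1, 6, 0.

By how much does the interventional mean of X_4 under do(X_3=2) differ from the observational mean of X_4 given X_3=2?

Every unit gets X_3=2 under the intervention. X_4 values become 9, 54, 0, 45, -9; E[X_4|do(X_3=2)] = 19.8.
Conditioning on X_3=2 selects the 2 unit(s) with X_1 ∈ {2, 0}. Their X_4 values: 9, -9. Mean = 0.
Difference = 19.8 − 0 = 19.8.

19.8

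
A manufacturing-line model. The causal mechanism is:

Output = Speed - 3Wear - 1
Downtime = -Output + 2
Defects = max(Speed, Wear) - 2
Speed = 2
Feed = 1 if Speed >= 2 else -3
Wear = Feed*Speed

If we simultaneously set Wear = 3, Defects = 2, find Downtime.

Setting Wear = 3, Defects = 2 by intervention discards those variables' equations.
Output = Speed - 3Wear - 1  [with Speed=2, Wear=3]  = -8
Downtime = -Output + 2  [with Output=-8]  = 10

10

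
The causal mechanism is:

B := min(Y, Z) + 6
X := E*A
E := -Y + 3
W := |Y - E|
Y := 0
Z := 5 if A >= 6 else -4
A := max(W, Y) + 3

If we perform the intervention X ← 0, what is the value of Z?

The intervention breaks the incoming arrows to X: X := E*A no longer applies, and X = 0.
Since Z is not a descendant of the intervened variable, it is unaffected.
E = -Y + 3  [with Y=0]  = 3
W = |Y - E|  [with Y=0, E=3]  = 3
A = max(W, Y) + 3  [with W=3, Y=0]  = 6
Z = 5 if A >= 6 else -4  [with A=6]  = 5

5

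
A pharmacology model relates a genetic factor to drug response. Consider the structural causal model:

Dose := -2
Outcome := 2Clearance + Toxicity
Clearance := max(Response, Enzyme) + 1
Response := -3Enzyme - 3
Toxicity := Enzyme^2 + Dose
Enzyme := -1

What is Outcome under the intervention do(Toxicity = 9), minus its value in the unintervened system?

10

Under do(Toxicity=9), the mechanism Toxicity := Enzyme^2 + Dose is discarded; Toxicity is fixed at 9.
Response = -3Enzyme - 3  [with Enzyme=-1]  = 0
Clearance = max(Response, Enzyme) + 1  [with Response=0, Enzyme=-1]  = 1
Outcome = 2Clearance + Toxicity  [with Clearance=1, Toxicity=9]  = 11
Without intervention: Response = -3Enzyme - 3  [with Enzyme=-1]  = 0; Toxicity = Enzyme^2 + Dose  [with Enzyme=-1, Dose=-2]  = -1; Clearance = max(Response, Enzyme) + 1  [with Response=0, Enzyme=-1]  = 1; Outcome = 2Clearance + Toxicity  [with Clearance=1, Toxicity=-1]  = 1.
Change = 11 − 1 = 10.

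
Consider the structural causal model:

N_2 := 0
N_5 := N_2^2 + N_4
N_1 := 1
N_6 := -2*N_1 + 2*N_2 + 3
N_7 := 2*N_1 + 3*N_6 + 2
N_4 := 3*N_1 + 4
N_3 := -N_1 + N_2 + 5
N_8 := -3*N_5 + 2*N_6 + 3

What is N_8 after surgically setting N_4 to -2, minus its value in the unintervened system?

do(N_4=-2) replaces the equation N_4 := 3*N_1 + 4 with the constant N_4 = -2.
N_5 = N_2^2 + N_4  [with N_2=0, N_4=-2]  = -2
N_6 = -2*N_1 + 2*N_2 + 3  [with N_1=1, N_2=0]  = 1
N_8 = -3*N_5 + 2*N_6 + 3  [with N_5=-2, N_6=1]  = 11
Without intervention: N_4 = 3*N_1 + 4  [with N_1=1]  = 7; N_5 = N_2^2 + N_4  [with N_2=0, N_4=7]  = 7; N_6 = -2*N_1 + 2*N_2 + 3  [with N_1=1, N_2=0]  = 1; N_8 = -3*N_5 + 2*N_6 + 3  [with N_5=7, N_6=1]  = -16.
Change = 11 − (-16) = 27.

27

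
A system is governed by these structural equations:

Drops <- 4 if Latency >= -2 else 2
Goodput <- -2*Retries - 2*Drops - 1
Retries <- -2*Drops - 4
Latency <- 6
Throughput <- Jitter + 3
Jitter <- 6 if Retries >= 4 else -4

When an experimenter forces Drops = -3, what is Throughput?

do(Drops=-3) replaces the equation Drops <- 4 if Latency >= -2 else 2 with the constant Drops = -3.
Retries = -2*Drops - 4  [with Drops=-3]  = 2
Jitter = 6 if Retries >= 4 else -4  [with Retries=2]  = -4
Throughput = Jitter + 3  [with Jitter=-4]  = -1

-1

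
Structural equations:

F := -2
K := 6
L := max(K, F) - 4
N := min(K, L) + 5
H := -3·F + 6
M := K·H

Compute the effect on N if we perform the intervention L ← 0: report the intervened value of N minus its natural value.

The intervention breaks the incoming arrows to L: L := max(K, F) - 4 no longer applies, and L = 0.
N = min(K, L) + 5  [with K=6, L=0]  = 5
Without intervention: L = max(K, F) - 4  [with K=6, F=-2]  = 2; N = min(K, L) + 5  [with K=6, L=2]  = 7.
Change = 5 − 7 = -2.

-2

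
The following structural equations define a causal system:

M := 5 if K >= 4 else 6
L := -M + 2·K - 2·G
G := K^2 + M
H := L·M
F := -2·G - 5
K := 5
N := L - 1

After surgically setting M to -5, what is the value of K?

5

Under do(M=-5), the mechanism M := 5 if K >= 4 else 6 is discarded; M is fixed at -5.
K is not downstream of the intervention, so its value is determined by the original equations.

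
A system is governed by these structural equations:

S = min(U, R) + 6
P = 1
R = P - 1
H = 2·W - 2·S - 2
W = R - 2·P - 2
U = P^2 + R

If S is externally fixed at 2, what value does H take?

The intervention breaks the incoming arrows to S: S = min(U, R) + 6 no longer applies, and S = 2.
R = P - 1  [with P=1]  = 0
W = R - 2·P - 2  [with R=0, P=1]  = -4
H = 2·W - 2·S - 2  [with W=-4, S=2]  = -14

-14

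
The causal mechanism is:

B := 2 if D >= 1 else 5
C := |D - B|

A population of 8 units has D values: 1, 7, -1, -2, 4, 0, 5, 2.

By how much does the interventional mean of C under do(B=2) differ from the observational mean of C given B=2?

0.3

do(B=2) breaks B's dependence on D. With B=2 fixed, C across the units is 1, 5, 3, 4, 2, 2, 3, 0, mean 2.5.
Conditioning on B=2 selects the 5 unit(s) with D ∈ {1, 7, 4, 5, 2}. Their C values: 1, 5, 2, 3, 0. Mean = 2.2.
Difference = 2.5 − 2.2 = 0.3.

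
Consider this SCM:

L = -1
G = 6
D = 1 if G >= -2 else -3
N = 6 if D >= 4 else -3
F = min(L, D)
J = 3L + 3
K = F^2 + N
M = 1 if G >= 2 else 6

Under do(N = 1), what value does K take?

2

The intervention breaks the incoming arrows to N: N = 6 if D >= 4 else -3 no longer applies, and N = 1.
D = 1 if G >= -2 else -3  [with G=6]  = 1
F = min(L, D)  [with L=-1, D=1]  = -1
K = F^2 + N  [with F=-1, N=1]  = 2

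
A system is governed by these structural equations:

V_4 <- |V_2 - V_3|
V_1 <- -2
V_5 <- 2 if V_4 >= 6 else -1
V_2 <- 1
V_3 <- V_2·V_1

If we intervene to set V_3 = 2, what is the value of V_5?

do(V_3=2) replaces the equation V_3 <- V_2·V_1 with the constant V_3 = 2.
V_4 = |V_2 - V_3|  [with V_2=1, V_3=2]  = 1
V_5 = 2 if V_4 >= 6 else -1  [with V_4=1]  = -1

-1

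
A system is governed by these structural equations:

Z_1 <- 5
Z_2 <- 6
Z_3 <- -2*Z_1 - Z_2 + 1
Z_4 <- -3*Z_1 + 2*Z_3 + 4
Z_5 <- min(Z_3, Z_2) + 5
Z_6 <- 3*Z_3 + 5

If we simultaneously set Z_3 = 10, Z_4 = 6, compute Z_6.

35

Setting Z_3 = 10, Z_4 = 6 by intervention discards those variables' equations.
Z_6 = 3*Z_3 + 5  [with Z_3=10]  = 35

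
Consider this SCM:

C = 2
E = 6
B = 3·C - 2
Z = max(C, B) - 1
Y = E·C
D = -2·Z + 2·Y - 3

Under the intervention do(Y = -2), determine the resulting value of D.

The intervention breaks the incoming arrows to Y: Y = E·C no longer applies, and Y = -2.
B = 3·C - 2  [with C=2]  = 4
Z = max(C, B) - 1  [with C=2, B=4]  = 3
D = -2·Z + 2·Y - 3  [with Z=3, Y=-2]  = -13

-13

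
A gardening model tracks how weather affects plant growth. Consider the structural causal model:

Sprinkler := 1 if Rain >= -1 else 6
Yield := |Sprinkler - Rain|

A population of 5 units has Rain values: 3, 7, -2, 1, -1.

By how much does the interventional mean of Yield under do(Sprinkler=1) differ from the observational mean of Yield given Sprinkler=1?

0.1

Under do(Sprinkler=1), Sprinkler's equation is replaced by Sprinkler=1 for every unit. Per-unit Yield: 2, 6, 3, 0, 2. Mean = 2.6.
Conditioning on Sprinkler=1 selects the 4 unit(s) with Rain ∈ {3, 7, 1, -1}. Their Yield values: 2, 6, 0, 2. Mean = 2.5.
Difference = 2.6 − 2.5 = 0.1.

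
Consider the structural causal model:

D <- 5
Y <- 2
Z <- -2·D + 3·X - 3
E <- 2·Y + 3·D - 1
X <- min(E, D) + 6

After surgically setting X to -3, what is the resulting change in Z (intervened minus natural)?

-42

Intervening sets X = -3 and removes its equation (X <- min(E, D) + 6).
Z = -2·D + 3·X - 3  [with D=5, X=-3]  = -22
Without intervention: E = 2·Y + 3·D - 1  [with Y=2, D=5]  = 18; X = min(E, D) + 6  [with E=18, D=5]  = 11; Z = -2·D + 3·X - 3  [with D=5, X=11]  = 20.
Change = -22 − 20 = -42.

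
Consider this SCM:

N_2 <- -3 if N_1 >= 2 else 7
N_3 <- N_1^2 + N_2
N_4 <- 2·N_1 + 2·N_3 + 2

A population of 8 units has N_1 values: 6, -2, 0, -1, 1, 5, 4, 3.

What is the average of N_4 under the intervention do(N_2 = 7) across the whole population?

Every unit gets N_2=7 under the intervention. N_4 values become 100, 20, 16, 16, 20, 76, 56, 40; E[N_4|do(N_2=7)] = 43.

43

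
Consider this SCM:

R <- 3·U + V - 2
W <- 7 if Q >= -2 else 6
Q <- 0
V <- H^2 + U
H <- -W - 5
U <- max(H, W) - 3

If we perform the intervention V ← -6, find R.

4

The intervention breaks the incoming arrows to V: V <- H^2 + U no longer applies, and V = -6.
W = 7 if Q >= -2 else 6  [with Q=0]  = 7
H = -W - 5  [with W=7]  = -12
U = max(H, W) - 3  [with H=-12, W=7]  = 4
R = 3·U + V - 2  [with U=4, V=-6]  = 4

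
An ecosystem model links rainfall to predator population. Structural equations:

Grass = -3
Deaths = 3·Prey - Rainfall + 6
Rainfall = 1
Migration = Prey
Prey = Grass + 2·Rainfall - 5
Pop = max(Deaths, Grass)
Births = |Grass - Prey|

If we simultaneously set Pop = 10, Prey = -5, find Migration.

-5

Setting Pop = 10, Prey = -5 by intervention discards those variables' equations.
Migration = Prey  [with Prey=-5]  = -5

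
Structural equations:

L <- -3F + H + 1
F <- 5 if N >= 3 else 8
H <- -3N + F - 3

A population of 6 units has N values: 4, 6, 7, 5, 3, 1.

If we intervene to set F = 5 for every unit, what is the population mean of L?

do(F=5) breaks F's dependence on N. With F=5 fixed, L across the units is -24, -30, -33, -27, -21, -15, mean -25.

-25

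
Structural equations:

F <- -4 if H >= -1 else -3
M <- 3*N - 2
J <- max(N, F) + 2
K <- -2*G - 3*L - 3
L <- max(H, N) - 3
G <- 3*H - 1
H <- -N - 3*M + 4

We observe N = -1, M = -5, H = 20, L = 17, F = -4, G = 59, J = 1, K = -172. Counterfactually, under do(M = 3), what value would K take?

35

do(M=3) replaces the equation M <- 3*N - 2 with the constant M = 3.
H = -N - 3*M + 4  [with N=-1, M=3]  = -4
L = max(H, N) - 3  [with H=-4, N=-1]  = -4
G = 3*H - 1  [with H=-4]  = -13
K = -2*G - 3*L - 3  [with G=-13, L=-4]  = 35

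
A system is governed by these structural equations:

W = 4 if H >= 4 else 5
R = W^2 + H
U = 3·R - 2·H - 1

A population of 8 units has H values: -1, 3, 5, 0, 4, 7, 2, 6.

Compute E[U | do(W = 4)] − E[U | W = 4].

-2.25

do(W=4) breaks W's dependence on H. With W=4 fixed, U across the units is 46, 50, 52, 47, 51, 54, 49, 53, mean 50.25.
E[U|W=4] averages over only the 4 units with W=4 (H = 5, 4, 7, 6): U = 52, 51, 54, 53, mean 52.5.
Difference = 50.25 − 52.5 = -2.25.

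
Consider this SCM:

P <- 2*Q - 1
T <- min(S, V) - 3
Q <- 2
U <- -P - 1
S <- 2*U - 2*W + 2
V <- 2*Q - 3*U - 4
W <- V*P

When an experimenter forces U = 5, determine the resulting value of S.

102

The intervention breaks the incoming arrows to U: U <- -P - 1 no longer applies, and U = 5.
P = 2*Q - 1  [with Q=2]  = 3
V = 2*Q - 3*U - 4  [with Q=2, U=5]  = -15
W = V*P  [with V=-15, P=3]  = -45
S = 2*U - 2*W + 2  [with U=5, W=-45]  = 102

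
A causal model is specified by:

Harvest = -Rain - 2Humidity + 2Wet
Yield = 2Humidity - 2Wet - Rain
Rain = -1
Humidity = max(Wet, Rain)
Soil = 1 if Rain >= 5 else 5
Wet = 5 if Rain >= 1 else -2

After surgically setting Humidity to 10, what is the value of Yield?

25

Intervening sets Humidity = 10 and removes its equation (Humidity = max(Wet, Rain)).
Wet = 5 if Rain >= 1 else -2  [with Rain=-1]  = -2
Yield = 2Humidity - 2Wet - Rain  [with Humidity=10, Wet=-2, Rain=-1]  = 25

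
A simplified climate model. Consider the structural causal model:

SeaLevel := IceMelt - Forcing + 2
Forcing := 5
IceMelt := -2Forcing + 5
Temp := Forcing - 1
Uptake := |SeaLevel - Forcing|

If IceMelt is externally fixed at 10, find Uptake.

do(IceMelt=10) replaces the equation IceMelt := -2Forcing + 5 with the constant IceMelt = 10.
SeaLevel = IceMelt - Forcing + 2  [with IceMelt=10, Forcing=5]  = 7
Uptake = |SeaLevel - Forcing|  [with SeaLevel=7, Forcing=5]  = 2

2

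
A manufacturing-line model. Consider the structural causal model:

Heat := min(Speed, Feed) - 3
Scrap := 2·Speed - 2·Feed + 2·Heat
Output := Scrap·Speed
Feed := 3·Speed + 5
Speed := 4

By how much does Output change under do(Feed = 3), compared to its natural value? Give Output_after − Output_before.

104

do(Feed=3) replaces the equation Feed := 3·Speed + 5 with the constant Feed = 3.
Heat = min(Speed, Feed) - 3  [with Speed=4, Feed=3]  = 0
Scrap = 2·Speed - 2·Feed + 2·Heat  [with Speed=4, Feed=3, Heat=0]  = 2
Output = Scrap·Speed  [with Scrap=2, Speed=4]  = 8
Without intervention: Feed = 3·Speed + 5  [with Speed=4]  = 17; Heat = min(Speed, Feed) - 3  [with Speed=4, Feed=17]  = 1; Scrap = 2·Speed - 2·Feed + 2·Heat  [with Speed=4, Feed=17, Heat=1]  = -24; Output = Scrap·Speed  [with Scrap=-24, Speed=4]  = -96.
Change = 8 − (-96) = 104.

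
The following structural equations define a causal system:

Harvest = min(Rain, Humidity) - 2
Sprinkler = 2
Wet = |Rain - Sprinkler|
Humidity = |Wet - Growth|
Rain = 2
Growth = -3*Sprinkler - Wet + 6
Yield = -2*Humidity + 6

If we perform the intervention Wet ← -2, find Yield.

The intervention breaks the incoming arrows to Wet: Wet = |Rain - Sprinkler| no longer applies, and Wet = -2.
Growth = -3*Sprinkler - Wet + 6  [with Sprinkler=2, Wet=-2]  = 2
Humidity = |Wet - Growth|  [with Wet=-2, Growth=2]  = 4
Yield = -2*Humidity + 6  [with Humidity=4]  = -2

-2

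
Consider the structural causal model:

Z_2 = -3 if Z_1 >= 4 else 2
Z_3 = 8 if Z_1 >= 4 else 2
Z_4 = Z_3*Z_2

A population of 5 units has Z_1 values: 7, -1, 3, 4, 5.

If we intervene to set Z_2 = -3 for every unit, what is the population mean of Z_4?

The intervention sets Z_2=-3 in all 5 units regardless of Z_1. Recomputing Z_4 per unit gives -24, -6, -6, -24, -24; average -16.8.

-16.8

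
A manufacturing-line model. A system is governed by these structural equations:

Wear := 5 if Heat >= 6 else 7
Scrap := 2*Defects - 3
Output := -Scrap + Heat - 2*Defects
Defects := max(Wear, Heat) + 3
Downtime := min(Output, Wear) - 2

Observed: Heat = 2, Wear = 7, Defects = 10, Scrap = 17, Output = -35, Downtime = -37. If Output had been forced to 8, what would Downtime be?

The intervention breaks the incoming arrows to Output: Output := -Scrap + Heat - 2*Defects no longer applies, and Output = 8.
Wear = 5 if Heat >= 6 else 7  [with Heat=2]  = 7
Downtime = min(Output, Wear) - 2  [with Output=8, Wear=7]  = 5

5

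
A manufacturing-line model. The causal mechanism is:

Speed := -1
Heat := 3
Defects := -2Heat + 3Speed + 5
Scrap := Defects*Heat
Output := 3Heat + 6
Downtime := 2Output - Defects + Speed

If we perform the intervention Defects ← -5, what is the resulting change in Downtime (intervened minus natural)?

1

The intervention breaks the incoming arrows to Defects: Defects := -2Heat + 3Speed + 5 no longer applies, and Defects = -5.
Output = 3Heat + 6  [with Heat=3]  = 15
Downtime = 2Output - Defects + Speed  [with Output=15, Defects=-5, Speed=-1]  = 34
Without intervention: Defects = -2Heat + 3Speed + 5  [with Heat=3, Speed=-1]  = -4; Output = 3Heat + 6  [with Heat=3]  = 15; Downtime = 2Output - Defects + Speed  [with Output=15, Defects=-4, Speed=-1]  = 33.
Change = 34 − 33 = 1.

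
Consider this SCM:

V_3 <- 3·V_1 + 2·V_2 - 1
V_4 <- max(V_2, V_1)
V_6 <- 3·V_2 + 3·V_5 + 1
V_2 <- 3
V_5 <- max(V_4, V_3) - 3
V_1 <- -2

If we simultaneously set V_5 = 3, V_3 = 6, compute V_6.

19

The joint intervention fixes V_5 = 3, V_3 = 6, removing each variable's own equation.
V_6 = 3·V_2 + 3·V_5 + 1  [with V_2=3, V_5=3]  = 19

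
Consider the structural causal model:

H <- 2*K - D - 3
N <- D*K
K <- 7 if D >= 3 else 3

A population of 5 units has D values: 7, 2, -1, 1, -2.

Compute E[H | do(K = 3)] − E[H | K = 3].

do(K=3) breaks K's dependence on D. With K=3 fixed, H across the units is -4, 1, 4, 2, 5, mean 1.6.
E[H|K=3] averages over only the 4 units with K=3 (D = 2, -1, 1, -2): H = 1, 4, 2, 5, mean 3.
Difference = 1.6 − 3 = -1.4.

-1.4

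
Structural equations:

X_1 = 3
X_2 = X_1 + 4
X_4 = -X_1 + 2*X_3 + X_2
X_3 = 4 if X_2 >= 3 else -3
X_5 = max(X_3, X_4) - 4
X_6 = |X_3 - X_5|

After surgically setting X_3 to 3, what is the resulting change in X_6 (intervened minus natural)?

The intervention breaks the incoming arrows to X_3: X_3 = 4 if X_2 >= 3 else -3 no longer applies, and X_3 = 3.
X_2 = X_1 + 4  [with X_1=3]  = 7
X_4 = -X_1 + 2*X_3 + X_2  [with X_1=3, X_3=3, X_2=7]  = 10
X_5 = max(X_3, X_4) - 4  [with X_3=3, X_4=10]  = 6
X_6 = |X_3 - X_5|  [with X_3=3, X_5=6]  = 3
Without intervention: X_2 = X_1 + 4  [with X_1=3]  = 7; X_3 = 4 if X_2 >= 3 else -3  [with X_2=7]  = 4; X_4 = -X_1 + 2*X_3 + X_2  [with X_1=3, X_3=4, X_2=7]  = 12; X_5 = max(X_3, X_4) - 4  [with X_3=4, X_4=12]  = 8; X_6 = |X_3 - X_5|  [with X_3=4, X_5=8]  = 4.
Change = 3 − 4 = -1.

-1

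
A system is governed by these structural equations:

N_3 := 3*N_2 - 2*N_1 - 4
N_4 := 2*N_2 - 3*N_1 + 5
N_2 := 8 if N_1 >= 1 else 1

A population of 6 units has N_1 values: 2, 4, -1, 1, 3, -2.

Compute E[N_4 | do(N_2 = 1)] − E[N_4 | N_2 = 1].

-8

The intervention sets N_2=1 in all 6 units regardless of N_1. Recomputing N_4 per unit gives 1, -5, 10, 4, -2, 13; average 3.5.
Conditioning on N_2=1 selects the 2 unit(s) with N_1 ∈ {-1, -2}. Their N_4 values: 10, 13. Mean = 11.5.
Difference = 3.5 − 11.5 = -8.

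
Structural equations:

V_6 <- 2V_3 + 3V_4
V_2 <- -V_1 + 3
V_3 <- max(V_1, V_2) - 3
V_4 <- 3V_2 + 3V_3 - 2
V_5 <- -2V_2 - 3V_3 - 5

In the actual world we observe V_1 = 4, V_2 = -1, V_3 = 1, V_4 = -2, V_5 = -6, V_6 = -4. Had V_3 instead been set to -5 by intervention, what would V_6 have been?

The intervention breaks the incoming arrows to V_3: V_3 <- max(V_1, V_2) - 3 no longer applies, and V_3 = -5.
V_2 = -V_1 + 3  [with V_1=4]  = -1
V_4 = 3V_2 + 3V_3 - 2  [with V_2=-1, V_3=-5]  = -20
V_6 = 2V_3 + 3V_4  [with V_3=-5, V_4=-20]  = -70

-70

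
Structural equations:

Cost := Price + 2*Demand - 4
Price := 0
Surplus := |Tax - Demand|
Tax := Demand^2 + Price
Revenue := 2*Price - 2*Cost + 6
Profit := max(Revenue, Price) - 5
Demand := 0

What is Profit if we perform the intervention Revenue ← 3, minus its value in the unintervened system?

Under do(Revenue=3), the mechanism Revenue := 2*Price - 2*Cost + 6 is discarded; Revenue is fixed at 3.
Profit = max(Revenue, Price) - 5  [with Revenue=3, Price=0]  = -2
Without intervention: Cost = Price + 2*Demand - 4  [with Price=0, Demand=0]  = -4; Revenue = 2*Price - 2*Cost + 6  [with Price=0, Cost=-4]  = 14; Profit = max(Revenue, Price) - 5  [with Revenue=14, Price=0]  = 9.
Change = -2 − 9 = -11.

-11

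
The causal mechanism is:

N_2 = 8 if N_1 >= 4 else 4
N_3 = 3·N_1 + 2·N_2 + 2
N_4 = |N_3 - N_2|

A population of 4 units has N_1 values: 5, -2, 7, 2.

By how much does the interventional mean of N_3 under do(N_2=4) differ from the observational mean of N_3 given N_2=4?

9

Under do(N_2=4), N_2's equation is replaced by N_2=4 for every unit. Per-unit N_3: 25, 4, 31, 16. Mean = 19.
Observing N_2=4 restricts to units where N_2's equation naturally yields 4: N_1 ∈ {-2, 2}. In that subpopulation N_3 = 4, 16, mean 10.
Difference = 19 − 10 = 9.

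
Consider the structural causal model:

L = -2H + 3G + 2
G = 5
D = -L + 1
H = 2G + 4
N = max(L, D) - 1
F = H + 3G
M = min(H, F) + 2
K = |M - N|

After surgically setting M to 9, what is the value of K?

do(M=9) replaces the equation M = min(H, F) + 2 with the constant M = 9.
H = 2G + 4  [with G=5]  = 14
L = -2H + 3G + 2  [with H=14, G=5]  = -11
D = -L + 1  [with L=-11]  = 12
N = max(L, D) - 1  [with L=-11, D=12]  = 11
K = |M - N|  [with M=9, N=11]  = 2

2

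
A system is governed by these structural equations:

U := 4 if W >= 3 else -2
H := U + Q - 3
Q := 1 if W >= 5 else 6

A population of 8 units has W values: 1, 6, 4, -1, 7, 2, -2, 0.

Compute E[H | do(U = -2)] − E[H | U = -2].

The intervention sets U=-2 in all 8 units regardless of W. Recomputing H per unit gives 1, -4, 1, 1, -4, 1, 1, 1; average -0.25.
Observing U=-2 restricts to units where U's equation naturally yields -2: W ∈ {1, -1, 2, -2, 0}. In that subpopulation H = 1, 1, 1, 1, 1, mean 1.
Difference = -0.25 − 1 = -1.25.

-1.25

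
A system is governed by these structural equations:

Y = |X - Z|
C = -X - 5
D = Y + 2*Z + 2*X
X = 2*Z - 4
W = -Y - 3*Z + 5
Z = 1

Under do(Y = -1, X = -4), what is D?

The joint intervention fixes Y = -1, X = -4, removing each variable's own equation.
D = Y + 2*Z + 2*X  [with Y=-1, Z=1, X=-4]  = -7

-7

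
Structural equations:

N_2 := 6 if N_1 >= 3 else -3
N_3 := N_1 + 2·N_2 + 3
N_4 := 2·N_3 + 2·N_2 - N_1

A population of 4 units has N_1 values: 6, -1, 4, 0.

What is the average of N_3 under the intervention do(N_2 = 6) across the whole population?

The intervention sets N_2=6 in all 4 units regardless of N_1. Recomputing N_3 per unit gives 21, 14, 19, 15; average 17.25.

17.25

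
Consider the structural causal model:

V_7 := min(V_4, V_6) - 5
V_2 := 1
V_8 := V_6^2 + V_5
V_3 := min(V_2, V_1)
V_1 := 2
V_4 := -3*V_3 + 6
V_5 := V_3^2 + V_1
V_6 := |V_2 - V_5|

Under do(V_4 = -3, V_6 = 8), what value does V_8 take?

Under do(V_4 = -3, V_6 = 8), each intervened variable's structural equation is replaced by its fixed value.
V_3 = min(V_2, V_1)  [with V_2=1, V_1=2]  = 1
V_5 = V_3^2 + V_1  [with V_3=1, V_1=2]  = 3
V_8 = V_6^2 + V_5  [with V_6=8, V_5=3]  = 67

67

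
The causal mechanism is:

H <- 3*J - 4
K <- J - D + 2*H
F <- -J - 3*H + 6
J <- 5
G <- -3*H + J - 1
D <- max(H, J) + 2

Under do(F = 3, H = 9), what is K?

The joint intervention fixes F = 3, H = 9, removing each variable's own equation.
D = max(H, J) + 2  [with H=9, J=5]  = 11
K = J - D + 2*H  [with J=5, D=11, H=9]  = 12

12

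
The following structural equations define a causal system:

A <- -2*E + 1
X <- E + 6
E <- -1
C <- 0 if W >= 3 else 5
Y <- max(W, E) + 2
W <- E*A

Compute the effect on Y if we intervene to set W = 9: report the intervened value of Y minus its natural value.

10

Intervening sets W = 9 and removes its equation (W <- E*A).
Y = max(W, E) + 2  [with W=9, E=-1]  = 11
Without intervention: A = -2*E + 1  [with E=-1]  = 3; W = E*A  [with E=-1, A=3]  = -3; Y = max(W, E) + 2  [with W=-3, E=-1]  = 1.
Change = 11 − 1 = 10.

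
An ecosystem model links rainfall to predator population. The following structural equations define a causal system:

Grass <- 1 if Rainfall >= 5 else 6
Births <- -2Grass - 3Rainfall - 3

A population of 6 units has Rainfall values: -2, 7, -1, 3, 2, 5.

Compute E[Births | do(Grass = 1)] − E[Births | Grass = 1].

The intervention sets Grass=1 in all 6 units regardless of Rainfall. Recomputing Births per unit gives 1, -26, -2, -14, -11, -20; average -12.
Conditioning on Grass=1 selects the 2 unit(s) with Rainfall ∈ {7, 5}. Their Births values: -26, -20. Mean = -23.
Difference = -12 − (-23) = 11.

11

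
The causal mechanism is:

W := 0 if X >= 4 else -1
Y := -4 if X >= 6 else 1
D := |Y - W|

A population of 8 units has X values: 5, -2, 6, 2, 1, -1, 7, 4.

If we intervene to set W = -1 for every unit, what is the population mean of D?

do(W=-1) breaks W's dependence on X. With W=-1 fixed, D across the units is 2, 2, 3, 2, 2, 2, 3, 2, mean 2.25.

2.25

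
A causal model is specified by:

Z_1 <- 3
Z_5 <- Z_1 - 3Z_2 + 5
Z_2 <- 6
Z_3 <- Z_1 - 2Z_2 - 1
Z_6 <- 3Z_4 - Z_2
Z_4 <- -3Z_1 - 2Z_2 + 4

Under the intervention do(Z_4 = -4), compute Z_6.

-18

Under do(Z_4=-4), the mechanism Z_4 <- -3Z_1 - 2Z_2 + 4 is discarded; Z_4 is fixed at -4.
Z_6 = 3Z_4 - Z_2  [with Z_4=-4, Z_2=6]  = -18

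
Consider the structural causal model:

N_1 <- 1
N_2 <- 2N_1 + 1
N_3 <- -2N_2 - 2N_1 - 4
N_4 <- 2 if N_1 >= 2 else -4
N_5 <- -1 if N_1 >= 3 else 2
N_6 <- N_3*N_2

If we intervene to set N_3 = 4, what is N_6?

12

The intervention breaks the incoming arrows to N_3: N_3 <- -2N_2 - 2N_1 - 4 no longer applies, and N_3 = 4.
N_2 = 2N_1 + 1  [with N_1=1]  = 3
N_6 = N_3*N_2  [with N_3=4, N_2=3]  = 12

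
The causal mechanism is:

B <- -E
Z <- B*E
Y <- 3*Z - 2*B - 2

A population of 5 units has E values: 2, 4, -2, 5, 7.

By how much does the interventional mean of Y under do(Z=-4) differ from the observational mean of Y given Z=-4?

6.4

The intervention sets Z=-4 in all 5 units regardless of E. Recomputing Y per unit gives -10, -6, -18, -4, 0; average -7.6.
E[Y|Z=-4] averages over only the 2 units with Z=-4 (E = 2, -2): Y = -10, -18, mean -14.
Difference = -7.6 − (-14) = 6.4.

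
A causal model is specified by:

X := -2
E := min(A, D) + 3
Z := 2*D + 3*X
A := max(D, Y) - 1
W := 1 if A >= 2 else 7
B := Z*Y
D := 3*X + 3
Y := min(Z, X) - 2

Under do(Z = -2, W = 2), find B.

8

The joint intervention fixes Z = -2, W = 2, removing each variable's own equation.
Y = min(Z, X) - 2  [with Z=-2, X=-2]  = -4
B = Z*Y  [with Z=-2, Y=-4]  = 8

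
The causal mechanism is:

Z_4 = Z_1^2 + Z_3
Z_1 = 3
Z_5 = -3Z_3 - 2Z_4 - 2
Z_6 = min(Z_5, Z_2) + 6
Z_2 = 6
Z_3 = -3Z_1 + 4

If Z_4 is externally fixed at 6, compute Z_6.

7

Under do(Z_4=6), the mechanism Z_4 = Z_1^2 + Z_3 is discarded; Z_4 is fixed at 6.
Z_3 = -3Z_1 + 4  [with Z_1=3]  = -5
Z_5 = -3Z_3 - 2Z_4 - 2  [with Z_3=-5, Z_4=6]  = 1
Z_6 = min(Z_5, Z_2) + 6  [with Z_5=1, Z_2=6]  = 7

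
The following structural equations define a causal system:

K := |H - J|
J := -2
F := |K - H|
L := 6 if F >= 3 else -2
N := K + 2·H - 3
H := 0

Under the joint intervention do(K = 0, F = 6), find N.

-3

Setting K = 0, F = 6 by intervention discards those variables' equations.
N = K + 2·H - 3  [with K=0, H=0]  = -3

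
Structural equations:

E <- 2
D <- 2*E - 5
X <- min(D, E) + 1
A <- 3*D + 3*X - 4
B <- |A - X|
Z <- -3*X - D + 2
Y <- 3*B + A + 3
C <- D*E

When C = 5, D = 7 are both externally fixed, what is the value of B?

Under do(C = 5, D = 7), each intervened variable's structural equation is replaced by its fixed value.
X = min(D, E) + 1  [with D=7, E=2]  = 3
A = 3*D + 3*X - 4  [with D=7, X=3]  = 26
B = |A - X|  [with A=26, X=3]  = 23

23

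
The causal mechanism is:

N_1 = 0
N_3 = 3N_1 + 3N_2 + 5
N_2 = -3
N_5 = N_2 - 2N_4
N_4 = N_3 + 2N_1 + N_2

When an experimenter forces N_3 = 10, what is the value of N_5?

do(N_3=10) replaces the equation N_3 = 3N_1 + 3N_2 + 5 with the constant N_3 = 10.
N_4 = N_3 + 2N_1 + N_2  [with N_3=10, N_1=0, N_2=-3]  = 7
N_5 = N_2 - 2N_4  [with N_2=-3, N_4=7]  = -17

-17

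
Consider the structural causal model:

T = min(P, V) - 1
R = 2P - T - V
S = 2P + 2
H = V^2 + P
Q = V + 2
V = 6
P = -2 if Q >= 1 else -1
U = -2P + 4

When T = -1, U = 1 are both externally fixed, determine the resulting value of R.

Setting T = -1, U = 1 by intervention discards those variables' equations.
Q = V + 2  [with V=6]  = 8
P = -2 if Q >= 1 else -1  [with Q=8]  = -2
R = 2P - T - V  [with P=-2, T=-1, V=6]  = -9

-9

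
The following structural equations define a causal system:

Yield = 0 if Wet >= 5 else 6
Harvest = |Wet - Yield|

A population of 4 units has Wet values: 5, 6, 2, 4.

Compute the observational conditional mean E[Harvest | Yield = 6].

Conditioning on Yield=6 selects the 2 unit(s) with Wet ∈ {2, 4}. Their Harvest values: 4, 2. Mean = 3.

3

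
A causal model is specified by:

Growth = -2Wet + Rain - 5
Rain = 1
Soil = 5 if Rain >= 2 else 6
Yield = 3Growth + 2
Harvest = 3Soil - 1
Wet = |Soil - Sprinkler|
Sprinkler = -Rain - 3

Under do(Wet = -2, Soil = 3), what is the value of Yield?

2

The joint intervention fixes Wet = -2, Soil = 3, removing each variable's own equation.
Growth = -2Wet + Rain - 5  [with Wet=-2, Rain=1]  = 0
Yield = 3Growth + 2  [with Growth=0]  = 2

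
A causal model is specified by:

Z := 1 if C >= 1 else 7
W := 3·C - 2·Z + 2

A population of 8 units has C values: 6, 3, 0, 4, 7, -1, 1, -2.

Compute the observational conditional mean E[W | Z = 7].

-15

Observing Z=7 restricts to units where Z's equation naturally yields 7: C ∈ {0, -1, -2}. In that subpopulation W = -12, -15, -18, mean -15.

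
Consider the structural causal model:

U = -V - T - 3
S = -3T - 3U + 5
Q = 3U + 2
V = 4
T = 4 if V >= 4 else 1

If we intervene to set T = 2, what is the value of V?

4

Under do(T=2), the mechanism T = 4 if V >= 4 else 1 is discarded; T is fixed at 2.
V is not downstream of the intervention, so its value is determined by the original equations.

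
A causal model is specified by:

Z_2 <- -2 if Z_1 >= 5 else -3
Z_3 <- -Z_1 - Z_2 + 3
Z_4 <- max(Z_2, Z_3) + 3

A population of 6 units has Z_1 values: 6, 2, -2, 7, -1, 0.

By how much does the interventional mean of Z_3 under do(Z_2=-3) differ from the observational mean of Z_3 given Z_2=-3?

-2.25

Every unit gets Z_2=-3 under the intervention. Z_3 values become 0, 4, 8, -1, 7, 6; E[Z_3|do(Z_2=-3)] = 4.
E[Z_3|Z_2=-3] averages over only the 4 units with Z_2=-3 (Z_1 = 2, -2, -1, 0): Z_3 = 4, 8, 7, 6, mean 6.25.
Difference = 4 − 6.25 = -2.25.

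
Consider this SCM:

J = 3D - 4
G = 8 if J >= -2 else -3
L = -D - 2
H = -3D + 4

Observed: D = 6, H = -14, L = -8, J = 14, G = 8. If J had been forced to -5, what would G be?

-3

Intervening sets J = -5 and removes its equation (J = 3D - 4).
G = 8 if J >= -2 else -3  [with J=-5]  = -3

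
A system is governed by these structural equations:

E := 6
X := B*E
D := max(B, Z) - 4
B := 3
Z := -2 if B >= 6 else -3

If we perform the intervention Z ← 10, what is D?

6

Intervening sets Z = 10 and removes its equation (Z := -2 if B >= 6 else -3).
D = max(B, Z) - 4  [with B=3, Z=10]  = 6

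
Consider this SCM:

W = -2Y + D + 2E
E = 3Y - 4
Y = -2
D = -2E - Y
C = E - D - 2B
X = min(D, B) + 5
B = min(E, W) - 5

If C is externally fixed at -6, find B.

do(C=-6) replaces the equation C = E - D - 2B with the constant C = -6.
Since B is not a descendant of the intervened variable, it is unaffected.
E = 3Y - 4  [with Y=-2]  = -10
D = -2E - Y  [with E=-10, Y=-2]  = 22
W = -2Y + D + 2E  [with Y=-2, D=22, E=-10]  = 6
B = min(E, W) - 5  [with E=-10, W=6]  = -15

-15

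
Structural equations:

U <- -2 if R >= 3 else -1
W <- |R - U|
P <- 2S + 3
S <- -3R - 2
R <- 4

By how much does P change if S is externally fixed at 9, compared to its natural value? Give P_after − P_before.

Under do(S=9), the mechanism S <- -3R - 2 is discarded; S is fixed at 9.
P = 2S + 3  [with S=9]  = 21
Without intervention: S = -3R - 2  [with R=4]  = -14; P = 2S + 3  [with S=-14]  = -25.
Change = 21 − (-25) = 46.

46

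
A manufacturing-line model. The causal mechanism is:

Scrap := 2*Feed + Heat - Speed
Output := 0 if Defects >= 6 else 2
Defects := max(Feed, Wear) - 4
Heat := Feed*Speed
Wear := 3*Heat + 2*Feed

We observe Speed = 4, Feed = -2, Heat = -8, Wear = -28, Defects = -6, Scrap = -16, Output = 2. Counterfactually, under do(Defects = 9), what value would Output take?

Under do(Defects=9), the mechanism Defects := max(Feed, Wear) - 4 is discarded; Defects is fixed at 9.
Output = 0 if Defects >= 6 else 2  [with Defects=9]  = 0

0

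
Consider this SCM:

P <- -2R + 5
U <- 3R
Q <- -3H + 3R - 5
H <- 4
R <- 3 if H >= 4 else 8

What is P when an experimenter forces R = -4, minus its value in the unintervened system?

14

do(R=-4) replaces the equation R <- 3 if H >= 4 else 8 with the constant R = -4.
P = -2R + 5  [with R=-4]  = 13
Without intervention: R = 3 if H >= 4 else 8  [with H=4]  = 3; P = -2R + 5  [with R=3]  = -1.
Change = 13 − (-1) = 14.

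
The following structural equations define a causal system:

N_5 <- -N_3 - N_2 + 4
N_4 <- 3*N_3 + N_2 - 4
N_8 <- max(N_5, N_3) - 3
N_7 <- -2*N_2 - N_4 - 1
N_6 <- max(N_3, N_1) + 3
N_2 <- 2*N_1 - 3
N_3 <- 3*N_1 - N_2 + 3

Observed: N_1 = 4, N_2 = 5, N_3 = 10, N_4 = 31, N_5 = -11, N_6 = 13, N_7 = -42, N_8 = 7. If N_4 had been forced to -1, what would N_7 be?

-10

The intervention breaks the incoming arrows to N_4: N_4 <- 3*N_3 + N_2 - 4 no longer applies, and N_4 = -1.
N_2 = 2*N_1 - 3  [with N_1=4]  = 5
N_7 = -2*N_2 - N_4 - 1  [with N_2=5, N_4=-1]  = -10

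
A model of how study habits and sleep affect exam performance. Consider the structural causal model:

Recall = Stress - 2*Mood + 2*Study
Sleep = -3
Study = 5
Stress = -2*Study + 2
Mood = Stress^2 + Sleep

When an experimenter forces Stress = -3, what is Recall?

-5

do(Stress=-3) replaces the equation Stress = -2*Study + 2 with the constant Stress = -3.
Mood = Stress^2 + Sleep  [with Stress=-3, Sleep=-3]  = 6
Recall = Stress - 2*Mood + 2*Study  [with Stress=-3, Mood=6, Study=5]  = -5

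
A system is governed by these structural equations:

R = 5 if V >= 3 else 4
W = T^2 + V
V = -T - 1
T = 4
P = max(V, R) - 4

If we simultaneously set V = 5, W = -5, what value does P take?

1

Setting V = 5, W = -5 by intervention discards those variables' equations.
R = 5 if V >= 3 else 4  [with V=5]  = 5
P = max(V, R) - 4  [with V=5, R=5]  = 1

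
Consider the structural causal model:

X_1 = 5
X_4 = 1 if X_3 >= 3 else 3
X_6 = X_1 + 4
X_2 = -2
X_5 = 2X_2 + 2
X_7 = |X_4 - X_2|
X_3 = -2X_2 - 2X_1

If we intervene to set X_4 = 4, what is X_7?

6

The intervention breaks the incoming arrows to X_4: X_4 = 1 if X_3 >= 3 else 3 no longer applies, and X_4 = 4.
X_7 = |X_4 - X_2|  [with X_4=4, X_2=-2]  = 6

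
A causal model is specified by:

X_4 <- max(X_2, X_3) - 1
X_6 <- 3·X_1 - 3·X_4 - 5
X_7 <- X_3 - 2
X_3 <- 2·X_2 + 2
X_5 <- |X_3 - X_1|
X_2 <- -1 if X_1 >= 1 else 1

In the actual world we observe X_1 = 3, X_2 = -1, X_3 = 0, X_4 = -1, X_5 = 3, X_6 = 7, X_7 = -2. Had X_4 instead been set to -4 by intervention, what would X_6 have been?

16

Under do(X_4=-4), the mechanism X_4 <- max(X_2, X_3) - 1 is discarded; X_4 is fixed at -4.
X_6 = 3·X_1 - 3·X_4 - 5  [with X_1=3, X_4=-4]  = 16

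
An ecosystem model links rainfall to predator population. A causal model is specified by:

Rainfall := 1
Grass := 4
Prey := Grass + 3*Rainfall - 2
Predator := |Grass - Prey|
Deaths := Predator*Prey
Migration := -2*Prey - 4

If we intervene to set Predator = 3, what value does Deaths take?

Intervening sets Predator = 3 and removes its equation (Predator := |Grass - Prey|).
Prey = Grass + 3*Rainfall - 2  [with Grass=4, Rainfall=1]  = 5
Deaths = Predator*Prey  [with Predator=3, Prey=5]  = 15

15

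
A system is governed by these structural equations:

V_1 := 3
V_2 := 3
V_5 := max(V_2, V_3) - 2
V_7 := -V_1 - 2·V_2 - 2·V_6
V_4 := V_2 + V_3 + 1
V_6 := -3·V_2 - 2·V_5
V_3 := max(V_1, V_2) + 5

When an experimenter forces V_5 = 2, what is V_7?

17

Under do(V_5=2), the mechanism V_5 := max(V_2, V_3) - 2 is discarded; V_5 is fixed at 2.
V_6 = -3·V_2 - 2·V_5  [with V_2=3, V_5=2]  = -13
V_7 = -V_1 - 2·V_2 - 2·V_6  [with V_1=3, V_2=3, V_6=-13]  = 17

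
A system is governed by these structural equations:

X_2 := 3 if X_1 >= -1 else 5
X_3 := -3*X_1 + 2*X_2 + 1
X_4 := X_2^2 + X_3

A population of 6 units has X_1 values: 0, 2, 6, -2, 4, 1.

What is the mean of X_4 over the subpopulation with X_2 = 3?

8.2

Conditioning on X_2=3 selects the 5 unit(s) with X_1 ∈ {0, 2, 6, 4, 1}. Their X_4 values: 16, 10, -2, 4, 13. Mean = 8.2.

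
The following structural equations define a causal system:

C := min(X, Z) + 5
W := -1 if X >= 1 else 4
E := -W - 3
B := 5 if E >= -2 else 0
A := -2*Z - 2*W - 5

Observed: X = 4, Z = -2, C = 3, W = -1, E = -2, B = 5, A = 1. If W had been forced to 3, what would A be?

-7

The intervention breaks the incoming arrows to W: W := -1 if X >= 1 else 4 no longer applies, and W = 3.
A = -2*Z - 2*W - 5  [with Z=-2, W=3]  = -7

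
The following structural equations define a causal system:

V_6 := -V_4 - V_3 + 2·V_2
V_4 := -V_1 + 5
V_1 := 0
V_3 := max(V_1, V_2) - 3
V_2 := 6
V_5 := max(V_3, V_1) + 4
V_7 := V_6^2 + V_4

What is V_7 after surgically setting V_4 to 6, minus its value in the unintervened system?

The intervention breaks the incoming arrows to V_4: V_4 := -V_1 + 5 no longer applies, and V_4 = 6.
V_3 = max(V_1, V_2) - 3  [with V_1=0, V_2=6]  = 3
V_6 = -V_4 - V_3 + 2·V_2  [with V_4=6, V_3=3, V_2=6]  = 3
V_7 = V_6^2 + V_4  [with V_6=3, V_4=6]  = 15
Without intervention: V_3 = max(V_1, V_2) - 3  [with V_1=0, V_2=6]  = 3; V_4 = -V_1 + 5  [with V_1=0]  = 5; V_6 = -V_4 - V_3 + 2·V_2  [with V_4=5, V_3=3, V_2=6]  = 4; V_7 = V_6^2 + V_4  [with V_6=4, V_4=5]  = 21.
Change = 15 − 21 = -6.

-6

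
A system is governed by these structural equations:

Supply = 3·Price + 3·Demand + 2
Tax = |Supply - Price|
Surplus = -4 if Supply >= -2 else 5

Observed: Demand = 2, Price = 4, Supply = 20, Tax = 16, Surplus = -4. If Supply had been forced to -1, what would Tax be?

5

The intervention breaks the incoming arrows to Supply: Supply = 3·Price + 3·Demand + 2 no longer applies, and Supply = -1.
Tax = |Supply - Price|  [with Supply=-1, Price=4]  = 5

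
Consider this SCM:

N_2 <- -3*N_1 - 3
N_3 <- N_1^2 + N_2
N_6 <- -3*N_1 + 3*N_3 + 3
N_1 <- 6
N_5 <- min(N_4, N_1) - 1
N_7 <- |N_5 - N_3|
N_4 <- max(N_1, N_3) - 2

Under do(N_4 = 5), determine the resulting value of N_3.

Under do(N_4=5), the mechanism N_4 <- max(N_1, N_3) - 2 is discarded; N_4 is fixed at 5.
Since N_3 is not a descendant of the intervened variable, it is unaffected.
N_2 = -3*N_1 - 3  [with N_1=6]  = -21
N_3 = N_1^2 + N_2  [with N_1=6, N_2=-21]  = 15

15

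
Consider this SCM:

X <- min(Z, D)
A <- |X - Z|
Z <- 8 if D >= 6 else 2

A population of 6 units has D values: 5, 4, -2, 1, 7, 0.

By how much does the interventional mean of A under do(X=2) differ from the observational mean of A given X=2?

1

Every unit gets X=2 under the intervention. A values become 0, 0, 0, 0, 6, 0; E[A|do(X=2)] = 1.
Conditioning on X=2 selects the 2 unit(s) with D ∈ {5, 4}. Their A values: 0, 0. Mean = 0.
Difference = 1 − 0 = 1.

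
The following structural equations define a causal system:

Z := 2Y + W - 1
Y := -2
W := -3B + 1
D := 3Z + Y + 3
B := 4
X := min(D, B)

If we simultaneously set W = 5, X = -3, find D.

1

The joint intervention fixes W = 5, X = -3, removing each variable's own equation.
Z = 2Y + W - 1  [with Y=-2, W=5]  = 0
D = 3Z + Y + 3  [with Z=0, Y=-2]  = 1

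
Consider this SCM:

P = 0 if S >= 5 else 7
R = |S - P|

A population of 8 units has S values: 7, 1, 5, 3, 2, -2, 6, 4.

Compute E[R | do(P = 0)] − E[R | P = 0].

do(P=0) breaks P's dependence on S. With P=0 fixed, R across the units is 7, 1, 5, 3, 2, 2, 6, 4, mean 3.75.
Conditioning on P=0 selects the 3 unit(s) with S ∈ {7, 5, 6}. Their R values: 7, 5, 6. Mean = 6.
Difference = 3.75 − 6 = -2.25.

-2.25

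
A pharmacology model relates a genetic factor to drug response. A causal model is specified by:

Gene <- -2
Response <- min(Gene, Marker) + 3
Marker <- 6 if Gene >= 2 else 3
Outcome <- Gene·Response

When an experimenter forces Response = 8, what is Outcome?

-16

The intervention breaks the incoming arrows to Response: Response <- min(Gene, Marker) + 3 no longer applies, and Response = 8.
Outcome = Gene·Response  [with Gene=-2, Response=8]  = -16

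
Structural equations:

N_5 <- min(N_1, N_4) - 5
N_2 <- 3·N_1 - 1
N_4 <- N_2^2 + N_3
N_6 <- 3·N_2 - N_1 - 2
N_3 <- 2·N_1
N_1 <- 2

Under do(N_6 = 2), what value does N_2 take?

do(N_6=2) replaces the equation N_6 <- 3·N_2 - N_1 - 2 with the constant N_6 = 2.
N_2 is not downstream of the intervention, so its value is determined by the original equations.
N_2 = 3·N_1 - 1  [with N_1=2]  = 5

5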